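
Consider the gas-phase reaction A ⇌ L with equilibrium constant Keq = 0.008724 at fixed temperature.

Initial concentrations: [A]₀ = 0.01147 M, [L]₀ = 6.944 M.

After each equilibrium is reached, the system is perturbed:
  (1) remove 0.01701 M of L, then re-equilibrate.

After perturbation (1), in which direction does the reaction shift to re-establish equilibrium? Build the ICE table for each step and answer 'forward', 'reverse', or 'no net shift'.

Q₀ = 605.4 vs Keq = 0.008724 ⇒ Q>K, reverse
Step 1:
                  A         L
  Initial   0.01147     6.944
  Change      6.884    -6.884
  Equil       6.895   0.06015
  solve Keq expr → x = -6.884; check Q = 0.008724
Then remove 0.01701 M of L.
Step 2:
                  A         L
  Initial     6.895   0.04314
  Change   -0.01686   0.01686
  Equil       6.878   0.06001
  solve Keq expr → x = 0.01686; check Q = 0.008724

Direction: forward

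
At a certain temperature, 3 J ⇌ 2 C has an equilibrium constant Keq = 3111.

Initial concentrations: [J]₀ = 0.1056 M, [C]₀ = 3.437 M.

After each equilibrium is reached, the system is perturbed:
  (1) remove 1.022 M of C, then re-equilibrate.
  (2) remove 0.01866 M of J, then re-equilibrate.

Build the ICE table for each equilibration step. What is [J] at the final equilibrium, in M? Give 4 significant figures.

Q₀ = 1.0032e+04 vs Keq = 3111 ⇒ Q>K, reverse
Step 1:
                   J          C
  init        0.1056      3.437
  Δ          0.04941   -0.03294
  eq           0.155      3.404
  solve Keq expr → x = -0.01647; check Q = 3111
Then remove 1.022 M of C.
Step 2:
                   J          C
  init         0.155      2.382
  Δ          -0.0321     0.0214
  eq          0.1229      2.403
  solve Keq expr → x = 0.0107; check Q = 3111
Then remove 0.01866 M of J.
Step 3:
                   J          C
  init        0.1043      2.403
  Δ          0.01824   -0.01216
  eq          0.1225      2.391
  solve Keq expr → x = -0.006082; check Q = 3111

[J]_eq = 0.1225 M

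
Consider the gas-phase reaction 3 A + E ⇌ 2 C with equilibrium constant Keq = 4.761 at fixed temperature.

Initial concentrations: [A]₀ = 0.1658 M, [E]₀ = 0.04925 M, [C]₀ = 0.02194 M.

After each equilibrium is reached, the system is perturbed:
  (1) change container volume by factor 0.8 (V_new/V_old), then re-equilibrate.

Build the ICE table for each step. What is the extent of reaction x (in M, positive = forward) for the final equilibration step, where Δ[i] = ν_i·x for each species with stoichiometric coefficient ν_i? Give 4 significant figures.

Q₀ = 2.144 vs Keq = 4.761 ⇒ Q<K, forward
Step 1:
                    A           E           C
  I            0.1658     0.04925     0.02194
  C          -0.01014    -0.00338     0.00676
  E            0.1557     0.04587      0.0287
  solve Keq expr → x = 0.00338; check Q = 4.761
Then change container volume by factor 0.8 (V_new/V_old).
Step 2:
                    A           E           C
  I            0.1946     0.05734     0.03587
  C         -0.007918   -0.002639    0.005278
  E            0.1867      0.0547     0.04115
  solve Keq expr → x = 0.002639; check Q = 4.761

x = 0.002639 M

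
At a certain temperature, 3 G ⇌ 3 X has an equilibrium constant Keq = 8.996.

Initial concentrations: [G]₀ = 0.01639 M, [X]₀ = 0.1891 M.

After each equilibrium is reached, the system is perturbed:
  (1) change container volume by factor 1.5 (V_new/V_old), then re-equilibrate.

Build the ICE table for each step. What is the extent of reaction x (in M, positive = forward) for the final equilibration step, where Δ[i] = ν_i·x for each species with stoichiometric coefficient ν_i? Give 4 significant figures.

Q₀ = 1536 vs Keq = 8.996 ⇒ Q>K, reverse
Step 1:
                    G           X
  I           0.01639      0.1891
  C           0.05033    -0.05033
  E           0.06672      0.1388
  solve Keq expr → x = -0.01678; check Q = 8.996
Then change container volume by factor 1.5 (V_new/V_old).
Step 2:
                    G           X
  I           0.04448     0.09251
  C                 0           0
  E           0.04448     0.09251
  solve Keq expr → x = 0; check Q = 8.996

x = 0 M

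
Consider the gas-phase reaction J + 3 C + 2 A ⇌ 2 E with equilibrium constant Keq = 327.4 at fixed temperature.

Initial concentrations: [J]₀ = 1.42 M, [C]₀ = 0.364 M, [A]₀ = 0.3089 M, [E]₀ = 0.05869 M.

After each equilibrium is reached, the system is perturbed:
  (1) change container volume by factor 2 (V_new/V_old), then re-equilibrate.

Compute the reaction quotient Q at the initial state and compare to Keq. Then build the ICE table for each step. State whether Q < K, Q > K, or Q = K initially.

Q₀ = 0.5271; Q < K (proceeds forward)

Q₀ = 0.5271 vs Keq = 327.4 ⇒ Q<K, forward
Step 1:
                    J           C           A           E
  Initial        1.42       0.364      0.3089     0.05869
  Change     -0.07148     -0.2144      -0.143       0.143
  Equil         1.349      0.1496      0.1659      0.2017
  solve Keq expr → x = 0.07148; check Q = 327.4
Then change container volume by factor 2 (V_new/V_old).
Step 2:
                    J           C           A           E
  Initial      0.6743     0.07478     0.08297      0.1008
  Change      0.01508     0.04524     0.03016    -0.03016
  Equil        0.6893        0.12      0.1131     0.07067
  solve Keq expr → x = -0.01508; check Q = 327.4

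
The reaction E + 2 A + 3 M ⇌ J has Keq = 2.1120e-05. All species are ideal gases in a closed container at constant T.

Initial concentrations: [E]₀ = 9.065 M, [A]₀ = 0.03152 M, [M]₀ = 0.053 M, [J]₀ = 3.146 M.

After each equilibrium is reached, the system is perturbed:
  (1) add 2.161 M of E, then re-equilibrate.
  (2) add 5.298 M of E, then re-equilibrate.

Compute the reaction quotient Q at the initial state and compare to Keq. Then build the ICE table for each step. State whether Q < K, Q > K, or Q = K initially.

Q₀ = 2.3463e+06 vs Keq = 2.1120e-05 ⇒ Q>K, reverse
Step 1:
                    E           A           M           J
  Initial       9.065     0.03152       0.053       3.146
  Change         2.09        4.18        6.27       -2.09
  Equil         11.15       4.211       6.323       1.056
  solve Keq expr → x = -2.09; check Q = 2.1120e-05
Then add 2.161 M of E.
Step 2:
                    E           A           M           J
  Initial       13.32       4.211       6.323       1.056
  Change     -0.05204     -0.1041     -0.1561     0.05204
  Equil         13.26       4.107       6.167       1.108
  solve Keq expr → x = 0.05204; check Q = 2.1120e-05
Then add 5.298 M of E.
Step 3:
                    E           A           M           J
  Initial       18.56       4.107       6.167       1.108
  Change     -0.09849      -0.197     -0.2955     0.09849
  Equil         18.46        3.91       5.871       1.207
  solve Keq expr → x = 0.09849; check Q = 2.1120e-05

Q₀ = 2.3463e+06; Q > K (proceeds reverse)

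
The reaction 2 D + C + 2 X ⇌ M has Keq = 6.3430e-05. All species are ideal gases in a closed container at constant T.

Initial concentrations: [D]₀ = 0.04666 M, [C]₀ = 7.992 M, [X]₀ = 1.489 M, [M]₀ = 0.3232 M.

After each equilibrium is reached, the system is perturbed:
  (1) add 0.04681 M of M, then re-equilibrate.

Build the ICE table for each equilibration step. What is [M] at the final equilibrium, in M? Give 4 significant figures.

Q₀ = 8.378 vs Keq = 6.3430e-05 ⇒ Q>K, reverse
Step 1:
                   D          C          X          M
  I          0.04666      7.992      1.489     0.3232
  C           0.6441     0.3221     0.6441    -0.3221
  E           0.6908      8.314      2.133   0.001145
  solve Keq expr → x = -0.3221; check Q = 6.3430e-05
Then add 0.04681 M of M.
Step 2:
                   D          C          X          M
  I           0.6908      8.314      2.133    0.04795
  C          0.09268    0.04634    0.09268   -0.04634
  E           0.7835       8.36      2.226   0.001613
  solve Keq expr → x = -0.04634; check Q = 6.3430e-05

[M]_eq = 0.001613 M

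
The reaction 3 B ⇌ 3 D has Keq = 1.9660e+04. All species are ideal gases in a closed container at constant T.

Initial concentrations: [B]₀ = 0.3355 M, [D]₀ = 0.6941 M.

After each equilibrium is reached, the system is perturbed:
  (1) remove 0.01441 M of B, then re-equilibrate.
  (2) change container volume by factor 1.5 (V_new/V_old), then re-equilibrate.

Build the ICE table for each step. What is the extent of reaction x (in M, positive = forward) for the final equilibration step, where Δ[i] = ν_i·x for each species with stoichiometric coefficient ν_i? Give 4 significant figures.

Q₀ = 8.855 vs Keq = 1.9660e+04 ⇒ Q<K, forward
Step 1:
                    B           D
  I            0.3355      0.6941
  C           -0.2987      0.2987
  E           0.03679      0.9928
  solve Keq expr → x = 0.09957; check Q = 1.9660e+04
Then remove 0.01441 M of B.
Step 2:
                    B           D
  I           0.02238      0.9928
  C            0.0139     -0.0139
  E           0.03627      0.9789
  solve Keq expr → x = -0.004632; check Q = 1.9660e+04
Then change container volume by factor 1.5 (V_new/V_old).
Step 3:
                    B           D
  I           0.02418      0.6526
  C                 0           0
  E           0.02418      0.6526
  solve Keq expr → x = 0; check Q = 1.9660e+04

x = 0 M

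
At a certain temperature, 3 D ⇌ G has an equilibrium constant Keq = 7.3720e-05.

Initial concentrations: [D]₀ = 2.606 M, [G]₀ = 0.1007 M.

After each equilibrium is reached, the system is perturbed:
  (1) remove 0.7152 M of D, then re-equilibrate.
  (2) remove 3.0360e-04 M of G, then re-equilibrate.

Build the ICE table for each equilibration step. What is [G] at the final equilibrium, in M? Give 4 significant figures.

[G]_eq = 7.7396e-04 M

Q₀ = 0.00569 vs Keq = 7.3720e-05 ⇒ Q>K, reverse
Step 1:
                    D           G
  init          2.606      0.1007
  Δ            0.2967     -0.0989
  eq            2.903    0.001803
  solve Keq expr → x = -0.0989; check Q = 7.3720e-05
Then remove 0.7152 M of D.
Step 2:
                    D           G
  init          2.187    0.001803
  Δ          0.003084   -0.001028
  eq            2.191  7.7493e-04
  solve Keq expr → x = -0.001028; check Q = 7.3720e-05
Then remove 3.0360e-04 M of G.
Step 3:
                    D           G
  init          2.191  4.7133e-04
  Δ       -9.0791e-04  3.0264e-04
  eq             2.19  7.7396e-04
  solve Keq expr → x = 3.0264e-04; check Q = 7.3720e-05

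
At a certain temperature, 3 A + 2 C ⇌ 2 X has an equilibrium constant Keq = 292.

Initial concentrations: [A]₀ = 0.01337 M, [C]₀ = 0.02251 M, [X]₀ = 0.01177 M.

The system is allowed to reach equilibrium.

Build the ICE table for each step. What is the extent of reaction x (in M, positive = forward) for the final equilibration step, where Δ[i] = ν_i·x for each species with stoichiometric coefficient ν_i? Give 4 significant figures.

x = -0.004656 M

Q₀ = 1.1440e+05 vs Keq = 292 ⇒ Q>K, reverse
Step 1:
                  A         C         X
  init      0.01337   0.02251   0.01177
  Δ         0.01397  0.009312 -0.009312
  eq        0.02734   0.03182  0.002458
  solve Keq expr → x = -0.004656; check Q = 292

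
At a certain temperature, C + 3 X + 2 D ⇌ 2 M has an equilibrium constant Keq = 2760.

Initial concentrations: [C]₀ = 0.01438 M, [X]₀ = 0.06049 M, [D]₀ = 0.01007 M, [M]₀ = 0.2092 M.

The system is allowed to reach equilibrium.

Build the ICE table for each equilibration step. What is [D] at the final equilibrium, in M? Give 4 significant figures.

Q₀ = 1.3560e+08 vs Keq = 2760 ⇒ Q>K, reverse
Step 1:
                   C          X          D          M
  I          0.01438    0.06049    0.01007     0.2092
  C          0.04609     0.1383    0.09217   -0.09217
  E          0.06047     0.1987     0.1022      0.117
  solve Keq expr → x = -0.04609; check Q = 2760

[D]_eq = 0.1022 M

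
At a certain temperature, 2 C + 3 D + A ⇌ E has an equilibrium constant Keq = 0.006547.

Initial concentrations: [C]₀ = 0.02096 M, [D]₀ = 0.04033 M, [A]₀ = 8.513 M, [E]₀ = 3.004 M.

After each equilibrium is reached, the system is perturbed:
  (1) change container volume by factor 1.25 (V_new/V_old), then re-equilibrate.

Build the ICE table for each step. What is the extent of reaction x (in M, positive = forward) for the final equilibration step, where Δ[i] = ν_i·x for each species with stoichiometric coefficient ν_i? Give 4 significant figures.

x = -0.1442 M

Q₀ = 1.2245e+07 vs Keq = 0.006547 ⇒ Q>K, reverse
Step 1:
                  C         D         A         E
  I         0.02096   0.04033     8.513     3.004
  C           1.584     2.376    0.7919   -0.7919
  E           1.605     2.416     9.305     2.212
  solve Keq expr → x = -0.7919; check Q = 0.006547
Then change container volume by factor 1.25 (V_new/V_old).
Step 2:
                  C         D         A         E
  I           1.284     1.933     7.444      1.77
  C          0.2885    0.4327    0.1442   -0.1442
  E           1.572     2.365     7.588     1.625
  solve Keq expr → x = -0.1442; check Q = 0.006547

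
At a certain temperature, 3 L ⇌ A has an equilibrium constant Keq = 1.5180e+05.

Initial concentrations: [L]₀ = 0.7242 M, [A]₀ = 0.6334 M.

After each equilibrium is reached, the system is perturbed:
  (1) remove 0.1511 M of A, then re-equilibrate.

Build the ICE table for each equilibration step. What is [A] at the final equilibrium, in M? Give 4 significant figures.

Q₀ = 1.668 vs Keq = 1.5180e+05 ⇒ Q<K, forward
Step 1:
                   L          A
  I           0.7242     0.6334
  C          -0.7063     0.2354
  E          0.01789     0.8688
  solve Keq expr → x = 0.2354; check Q = 1.5180e+05
Then remove 0.1511 M of A.
Step 2:
                   L          A
  I          0.01789     0.7177
  C        -0.001101 3.6693e-04
  E          0.01679     0.7181
  solve Keq expr → x = 3.6693e-04; check Q = 1.5180e+05

[A]_eq = 0.7181 M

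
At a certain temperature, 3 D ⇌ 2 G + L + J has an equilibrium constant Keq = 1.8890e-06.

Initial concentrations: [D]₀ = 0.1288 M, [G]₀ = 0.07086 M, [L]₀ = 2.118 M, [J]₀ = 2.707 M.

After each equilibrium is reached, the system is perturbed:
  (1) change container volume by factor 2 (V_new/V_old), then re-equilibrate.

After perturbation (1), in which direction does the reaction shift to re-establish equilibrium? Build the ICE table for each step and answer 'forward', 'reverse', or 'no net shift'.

Direction: forward

Q₀ = 13.47 vs Keq = 1.8890e-06 ⇒ Q>K, reverse
Step 1:
                    D           G           L           J
  Initial      0.1288     0.07086       2.118       2.707
  Change       0.1062    -0.07079     -0.0354     -0.0354
  Equil         0.235  6.6375e-05       2.083       2.672
  solve Keq expr → x = -0.0354; check Q = 1.8890e-06
Then change container volume by factor 2 (V_new/V_old).
Step 2:
                    D           G           L           J
  Initial      0.1175  3.3187e-05       1.041       1.336
  Change  -2.0601e-05  1.3734e-05  6.8670e-06  6.8670e-06
  Equil        0.1175  4.6921e-05       1.041       1.336
  solve Keq expr → x = 6.8670e-06; check Q = 1.8890e-06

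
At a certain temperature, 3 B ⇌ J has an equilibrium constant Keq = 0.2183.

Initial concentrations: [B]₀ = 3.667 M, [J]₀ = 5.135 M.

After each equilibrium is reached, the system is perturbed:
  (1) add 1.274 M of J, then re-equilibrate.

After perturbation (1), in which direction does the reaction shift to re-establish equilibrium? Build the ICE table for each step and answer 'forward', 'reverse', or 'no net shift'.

Q₀ = 0.1041 vs Keq = 0.2183 ⇒ Q<K, forward
Step 1:
                    B           J
  init          3.667       5.135
  Δ           -0.7556      0.2519
  eq            2.911       5.387
  solve Keq expr → x = 0.2519; check Q = 0.2183
Then add 1.274 M of J.
Step 2:
                    B           J
  init          2.911       6.661
  Δ            0.2029    -0.06762
  eq            3.114       6.593
  solve Keq expr → x = -0.06762; check Q = 0.2183

Direction: reverse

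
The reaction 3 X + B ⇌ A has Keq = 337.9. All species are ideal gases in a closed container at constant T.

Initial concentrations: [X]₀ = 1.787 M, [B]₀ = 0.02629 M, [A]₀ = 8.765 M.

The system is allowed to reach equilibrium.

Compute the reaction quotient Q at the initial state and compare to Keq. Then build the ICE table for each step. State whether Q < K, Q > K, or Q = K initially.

Q₀ = 58.42; Q < K (proceeds forward)

Q₀ = 58.42 vs Keq = 337.9 ⇒ Q<K, forward
Step 1:
                  X         B         A
  Initial     1.787   0.02629     8.765
  Change   -0.06363  -0.02121   0.02121
  Equil       1.723   0.00508     8.786
  solve Keq expr → x = 0.02121; check Q = 337.9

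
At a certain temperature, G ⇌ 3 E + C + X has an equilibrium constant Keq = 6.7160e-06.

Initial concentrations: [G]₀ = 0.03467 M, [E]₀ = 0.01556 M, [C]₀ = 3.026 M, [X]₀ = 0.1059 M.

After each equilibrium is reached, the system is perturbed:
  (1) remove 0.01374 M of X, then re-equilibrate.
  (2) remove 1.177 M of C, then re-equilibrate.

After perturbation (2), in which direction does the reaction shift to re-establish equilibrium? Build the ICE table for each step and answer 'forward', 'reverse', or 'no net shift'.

Direction: forward

Q₀ = 3.4821e-05 vs Keq = 6.7160e-06 ⇒ Q>K, reverse
Step 1:
                   G          E          C          X
  I          0.03467    0.01556      3.026     0.1059
  C         0.002109  -0.006327  -0.002109  -0.002109
  E          0.03678   0.009233      3.024     0.1038
  solve Keq expr → x = -0.002109; check Q = 6.7160e-06
Then remove 0.01374 M of X.
Step 2:
                   G          E          C          X
  I          0.03678   0.009233      3.024    0.09005
  C       -1.4323e-04 4.2968e-04 1.4323e-04 1.4323e-04
  E          0.03664   0.009662      3.024    0.09019
  solve Keq expr → x = 1.4323e-04; check Q = 6.7160e-06
Then remove 1.177 M of C.
Step 3:
                   G          E          C          X
  I          0.03664   0.009662      1.847    0.09019
  C       -5.4824e-04   0.001645 5.4824e-04 5.4824e-04
  E          0.03609    0.01131      1.848    0.09074
  solve Keq expr → x = 5.4824e-04; check Q = 6.7160e-06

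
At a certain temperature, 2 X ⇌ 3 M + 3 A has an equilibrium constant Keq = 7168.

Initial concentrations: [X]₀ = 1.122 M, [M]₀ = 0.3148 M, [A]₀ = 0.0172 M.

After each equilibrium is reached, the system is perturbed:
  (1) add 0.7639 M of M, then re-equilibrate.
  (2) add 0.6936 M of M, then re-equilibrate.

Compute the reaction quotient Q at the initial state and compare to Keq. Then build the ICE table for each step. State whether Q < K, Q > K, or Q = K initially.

Q₀ = 1.2610e-07; Q < K (proceeds forward)

Q₀ = 1.2610e-07 vs Keq = 7168 ⇒ Q<K, forward
Step 1:
                   X          M          A
  Initial      1.122     0.3148     0.0172
  Change      -1.059      1.588      1.588
  Equil      0.06309      1.903      1.606
  solve Keq expr → x = 0.5295; check Q = 7168
Then add 0.7639 M of M.
Step 2:
                   X          M          A
  Initial    0.06309      2.667      1.606
  Change     0.03382   -0.05073   -0.05073
  Equil      0.09691      2.616      1.555
  solve Keq expr → x = -0.01691; check Q = 7168
Then add 0.6936 M of M.
Step 3:
                   X          M          A
  Initial    0.09691       3.31      1.555
  Change     0.03184   -0.04777   -0.04777
  Equil       0.1288      3.262      1.507
  solve Keq expr → x = -0.01592; check Q = 7168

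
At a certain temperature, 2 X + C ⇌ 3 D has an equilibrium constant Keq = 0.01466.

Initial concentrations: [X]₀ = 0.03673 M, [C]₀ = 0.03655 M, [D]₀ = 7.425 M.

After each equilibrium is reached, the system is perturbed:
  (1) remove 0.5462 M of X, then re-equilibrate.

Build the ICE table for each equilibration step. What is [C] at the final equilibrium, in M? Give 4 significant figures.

[C]_eq = 2.246 M

Q₀ = 8.3016e+06 vs Keq = 0.01466 ⇒ Q>K, reverse
Step 1:
                    X           C           D
  init        0.03673     0.03655       7.425
  Δ             4.377       2.188      -6.565
  eq            4.414       2.225      0.8597
  solve Keq expr → x = -2.188; check Q = 0.01466
Then remove 0.5462 M of X.
Step 2:
                    X           C           D
  init          3.867       2.225      0.8597
  Δ           0.04277     0.02138    -0.06415
  eq             3.91       2.246      0.7956
  solve Keq expr → x = -0.02138; check Q = 0.01466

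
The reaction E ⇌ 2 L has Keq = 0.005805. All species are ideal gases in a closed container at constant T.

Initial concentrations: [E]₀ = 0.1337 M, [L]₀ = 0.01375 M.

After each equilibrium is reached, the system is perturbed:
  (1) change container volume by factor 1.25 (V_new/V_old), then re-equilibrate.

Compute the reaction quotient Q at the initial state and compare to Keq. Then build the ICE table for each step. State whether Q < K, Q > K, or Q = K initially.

Q₀ = 0.001414 vs Keq = 0.005805 ⇒ Q<K, forward
Step 1:
                    E           L
  init         0.1337     0.01375
  Δ         -0.006701      0.0134
  eq            0.127     0.02715
  solve Keq expr → x = 0.006701; check Q = 0.005805
Then change container volume by factor 1.25 (V_new/V_old).
Step 2:
                    E           L
  init         0.1016     0.02172
  Δ         -0.001209    0.002419
  eq           0.1004     0.02414
  solve Keq expr → x = 0.001209; check Q = 0.005805

Q₀ = 0.001414; Q < K (proceeds forward)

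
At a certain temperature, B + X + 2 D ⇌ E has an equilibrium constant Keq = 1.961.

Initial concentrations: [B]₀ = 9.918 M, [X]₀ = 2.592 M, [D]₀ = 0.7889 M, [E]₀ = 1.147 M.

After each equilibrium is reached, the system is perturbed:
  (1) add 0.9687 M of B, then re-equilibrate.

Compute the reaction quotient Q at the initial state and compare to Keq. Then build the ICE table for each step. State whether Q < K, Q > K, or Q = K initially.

Q₀ = 0.07169 vs Keq = 1.961 ⇒ Q<K, forward
Step 1:
                   B          X          D          E
  I            9.918      2.592     0.7889      1.147
  C          -0.3028    -0.3028    -0.6056     0.3028
  E            9.615      2.289     0.1833       1.45
  solve Keq expr → x = 0.3028; check Q = 1.961
Then add 0.9687 M of B.
Step 2:
                   B          X          D          E
  I            10.58      2.289     0.1833       1.45
  C        -0.004077  -0.004077  -0.008153   0.004077
  E            10.58      2.285     0.1751      1.454
  solve Keq expr → x = 0.004077; check Q = 1.961

Q₀ = 0.07169; Q < K (proceeds forward)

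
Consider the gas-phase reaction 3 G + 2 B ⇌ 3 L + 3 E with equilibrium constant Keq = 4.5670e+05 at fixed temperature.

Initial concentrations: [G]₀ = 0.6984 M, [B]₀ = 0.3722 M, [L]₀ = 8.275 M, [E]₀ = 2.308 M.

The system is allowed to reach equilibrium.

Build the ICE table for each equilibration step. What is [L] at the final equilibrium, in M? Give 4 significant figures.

[L]_eq = 8.385 M

Q₀ = 1.4762e+05 vs Keq = 4.5670e+05 ⇒ Q<K, forward
Step 1:
                   G          B          L          E
  init        0.6984     0.3722      8.275      2.308
  Δ          -0.1097   -0.07316     0.1097     0.1097
  eq          0.5887      0.299      8.385      2.418
  solve Keq expr → x = 0.03658; check Q = 4.5670e+05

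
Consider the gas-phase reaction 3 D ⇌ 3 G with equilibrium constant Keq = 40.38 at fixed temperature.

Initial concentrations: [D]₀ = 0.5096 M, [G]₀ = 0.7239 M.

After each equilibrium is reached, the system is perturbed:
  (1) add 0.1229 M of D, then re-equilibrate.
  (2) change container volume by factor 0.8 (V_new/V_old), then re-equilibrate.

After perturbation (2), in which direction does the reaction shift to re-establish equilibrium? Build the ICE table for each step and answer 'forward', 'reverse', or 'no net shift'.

Direction: no net shift

Q₀ = 2.866 vs Keq = 40.38 ⇒ Q<K, forward
Step 1:
                  D         G
  Initial    0.5096    0.7239
  Change    -0.2312    0.2312
  Equil      0.2784    0.9551
  solve Keq expr → x = 0.07707; check Q = 40.38
Then add 0.1229 M of D.
Step 2:
                  D         G
  Initial    0.4013    0.9551
  Change   -0.09516   0.09516
  Equil      0.3061      1.05
  solve Keq expr → x = 0.03172; check Q = 40.38
Then change container volume by factor 0.8 (V_new/V_old).
Step 3:
                  D         G
  Initial    0.3827     1.313
  Change          0         0
  Equil      0.3827     1.313
  solve Keq expr → x = 0; check Q = 40.38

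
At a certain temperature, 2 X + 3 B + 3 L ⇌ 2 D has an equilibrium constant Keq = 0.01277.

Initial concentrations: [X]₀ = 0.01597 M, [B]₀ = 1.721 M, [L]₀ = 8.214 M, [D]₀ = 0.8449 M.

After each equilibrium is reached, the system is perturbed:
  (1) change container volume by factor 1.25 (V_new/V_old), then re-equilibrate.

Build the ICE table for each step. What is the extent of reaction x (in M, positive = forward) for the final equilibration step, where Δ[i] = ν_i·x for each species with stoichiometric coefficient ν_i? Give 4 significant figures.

x = -0.02675 M

Q₀ = 0.9908 vs Keq = 0.01277 ⇒ Q>K, reverse
Step 1:
                    X           B           L           D
  init        0.01597       1.721       8.214      0.8449
  Δ           0.09271      0.1391      0.1391    -0.09271
  eq           0.1087        1.86       8.353      0.7522
  solve Keq expr → x = -0.04636; check Q = 0.01277
Then change container volume by factor 1.25 (V_new/V_old).
Step 2:
                    X           B           L           D
  init        0.08695       1.488       6.682      0.6017
  Δ           0.05351     0.08026     0.08026    -0.05351
  eq           0.1405       1.568       6.763      0.5482
  solve Keq expr → x = -0.02675; check Q = 0.01277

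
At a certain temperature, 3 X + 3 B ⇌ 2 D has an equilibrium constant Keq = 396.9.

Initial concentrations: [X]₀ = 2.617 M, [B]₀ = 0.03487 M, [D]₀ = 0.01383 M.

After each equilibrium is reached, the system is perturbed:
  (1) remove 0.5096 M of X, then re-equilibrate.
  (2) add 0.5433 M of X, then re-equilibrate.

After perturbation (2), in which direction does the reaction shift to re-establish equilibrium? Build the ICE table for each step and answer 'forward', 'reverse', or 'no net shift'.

Q₀ = 0.2517 vs Keq = 396.9 ⇒ Q<K, forward
Step 1:
                   X          B          D
  I            2.617    0.03487    0.01383
  C         -0.02941   -0.02941    0.01961
  E            2.588   0.005458    0.03344
  solve Keq expr → x = 0.009804; check Q = 396.9
Then remove 0.5096 M of X.
Step 2:
                   X          B          D
  I            2.078   0.005458    0.03344
  C         0.001224   0.001224 -8.1573e-04
  E            2.079   0.006682    0.03262
  solve Keq expr → x = -4.0786e-04; check Q = 396.9
Then add 0.5433 M of X.
Step 3:
                   X          B          D
  I            2.623   0.006682    0.03262
  C        -0.001289  -0.001289 8.5930e-04
  E            2.621   0.005393    0.03348
  solve Keq expr → x = 4.2965e-04; check Q = 396.9

Direction: forward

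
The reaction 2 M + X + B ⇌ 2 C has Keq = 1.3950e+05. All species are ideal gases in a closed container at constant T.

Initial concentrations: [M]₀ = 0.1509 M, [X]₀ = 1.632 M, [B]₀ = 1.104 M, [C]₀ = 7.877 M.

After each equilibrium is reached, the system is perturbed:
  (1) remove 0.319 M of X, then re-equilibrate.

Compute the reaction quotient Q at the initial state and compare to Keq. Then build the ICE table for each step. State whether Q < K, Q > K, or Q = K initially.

Q₀ = 1512 vs Keq = 1.3950e+05 ⇒ Q<K, forward
Step 1:
                    M           X           B           C
  Initial      0.1509       1.632       1.104       7.877
  Change      -0.1341    -0.06703    -0.06703      0.1341
  Equil       0.01684       1.565       1.037       8.011
  solve Keq expr → x = 0.06703; check Q = 1.3950e+05
Then remove 0.319 M of X.
Step 2:
                    M           X           B           C
  Initial     0.01684       1.246       1.037       8.011
  Change     0.002011    0.001006    0.001006   -0.002011
  Equil       0.01885       1.247       1.038       8.009
  solve Keq expr → x = -0.001006; check Q = 1.3950e+05

Q₀ = 1512; Q < K (proceeds forward)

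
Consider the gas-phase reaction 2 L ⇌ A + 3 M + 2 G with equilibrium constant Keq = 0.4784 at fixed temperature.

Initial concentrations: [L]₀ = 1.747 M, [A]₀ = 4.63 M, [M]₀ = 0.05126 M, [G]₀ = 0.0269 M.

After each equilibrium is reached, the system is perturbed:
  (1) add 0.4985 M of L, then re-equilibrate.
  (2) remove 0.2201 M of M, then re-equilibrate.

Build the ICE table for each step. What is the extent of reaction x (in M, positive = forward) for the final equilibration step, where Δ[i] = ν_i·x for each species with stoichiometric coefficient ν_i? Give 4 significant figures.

Q₀ = 1.4785e-07 vs Keq = 0.4784 ⇒ Q<K, forward
Step 1:
                   L          A          M          G
  I            1.747       4.63    0.05126     0.0269
  C          -0.5059     0.2529     0.7588     0.5059
  E            1.241      4.883     0.8101     0.5328
  solve Keq expr → x = 0.2529; check Q = 0.4784
Then add 0.4985 M of L.
Step 2:
                   L          A          M          G
  I             1.74      4.883     0.8101     0.5328
  C         -0.06723    0.03361     0.1008    0.06723
  E            1.672      4.917     0.9109        0.6
  solve Keq expr → x = 0.03361; check Q = 0.4784
Then remove 0.2201 M of M.
Step 3:
                   L          A          M          G
  I            1.672      4.917     0.6908        0.6
  C         -0.07927    0.03963     0.1189    0.07927
  E            1.593      4.956     0.8097     0.6793
  solve Keq expr → x = 0.03963; check Q = 0.4784

x = 0.03963 M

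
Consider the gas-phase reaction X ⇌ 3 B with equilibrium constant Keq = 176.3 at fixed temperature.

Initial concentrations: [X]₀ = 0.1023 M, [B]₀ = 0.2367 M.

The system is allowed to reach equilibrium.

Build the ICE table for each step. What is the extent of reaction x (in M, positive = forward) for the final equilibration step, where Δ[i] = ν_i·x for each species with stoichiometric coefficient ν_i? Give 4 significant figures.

Q₀ = 0.1296 vs Keq = 176.3 ⇒ Q<K, forward
Step 1:
                  X         B
  Initial    0.1023    0.2367
  Change    -0.1014    0.3042
  Equil   8.9767e-04    0.5409
  solve Keq expr → x = 0.1014; check Q = 176.3

x = 0.1014 M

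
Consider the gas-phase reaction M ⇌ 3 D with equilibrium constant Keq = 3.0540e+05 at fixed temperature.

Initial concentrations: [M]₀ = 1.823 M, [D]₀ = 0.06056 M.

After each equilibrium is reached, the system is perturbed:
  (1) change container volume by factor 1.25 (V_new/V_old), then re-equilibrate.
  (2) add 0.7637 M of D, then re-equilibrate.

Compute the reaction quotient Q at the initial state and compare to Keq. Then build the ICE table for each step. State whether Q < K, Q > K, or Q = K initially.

Q₀ = 1.2183e-04; Q < K (proceeds forward)

Q₀ = 1.2183e-04 vs Keq = 3.0540e+05 ⇒ Q<K, forward
Step 1:
                  M         D
  init        1.823   0.06056
  Δ          -1.822     5.467
  eq      5.5311e-04     5.528
  solve Keq expr → x = 1.822; check Q = 3.0540e+05
Then change container volume by factor 1.25 (V_new/V_old).
Step 2:
                  M         D
  init    4.4249e-04     4.422
  Δ       -1.5920e-04 4.7761e-04
  eq      2.8328e-04     4.423
  solve Keq expr → x = 1.5920e-04; check Q = 3.0540e+05
Then add 0.7637 M of D.
Step 3:
                  M         D
  init    2.8328e-04     5.186
  Δ       1.7341e-04 -5.2022e-04
  eq      4.5669e-04     5.186
  solve Keq expr → x = -1.7341e-04; check Q = 3.0540e+05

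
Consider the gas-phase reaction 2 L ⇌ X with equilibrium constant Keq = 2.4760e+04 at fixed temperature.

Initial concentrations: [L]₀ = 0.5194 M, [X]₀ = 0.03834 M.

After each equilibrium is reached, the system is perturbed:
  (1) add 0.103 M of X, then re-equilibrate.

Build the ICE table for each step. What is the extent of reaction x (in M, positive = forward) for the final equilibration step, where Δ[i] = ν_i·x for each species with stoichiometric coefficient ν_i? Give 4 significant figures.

Q₀ = 0.1421 vs Keq = 2.4760e+04 ⇒ Q<K, forward
Step 1:
                    L           X
  init         0.5194     0.03834
  Δ           -0.5159       0.258
  eq         0.003459      0.2963
  solve Keq expr → x = 0.258; check Q = 2.4760e+04
Then add 0.103 M of X.
Step 2:
                    L           X
  init       0.003459      0.3993
  Δ        5.5510e-04 -2.7755e-04
  eq         0.004014       0.399
  solve Keq expr → x = -2.7755e-04; check Q = 2.4760e+04

x = -2.7755e-04 M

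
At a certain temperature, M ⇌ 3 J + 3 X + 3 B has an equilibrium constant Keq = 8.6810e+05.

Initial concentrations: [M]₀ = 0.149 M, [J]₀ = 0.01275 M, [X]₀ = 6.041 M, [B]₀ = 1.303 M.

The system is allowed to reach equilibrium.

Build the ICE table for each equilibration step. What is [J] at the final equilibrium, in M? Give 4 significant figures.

Q₀ = 0.006784 vs Keq = 8.6810e+05 ⇒ Q<K, forward
Step 1:
                    M           J           X           B
  Initial       0.149     0.01275       6.041       1.303
  Change      -0.1488      0.4465      0.4465      0.4465
  Equil    1.6315e-04      0.4593       6.488        1.75
  solve Keq expr → x = 0.1488; check Q = 8.6810e+05

[J]_eq = 0.4593 M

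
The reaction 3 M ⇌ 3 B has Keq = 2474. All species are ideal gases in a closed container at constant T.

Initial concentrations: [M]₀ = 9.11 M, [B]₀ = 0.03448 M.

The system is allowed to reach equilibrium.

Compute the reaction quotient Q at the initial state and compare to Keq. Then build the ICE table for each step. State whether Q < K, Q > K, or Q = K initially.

Q₀ = 5.4218e-08 vs Keq = 2474 ⇒ Q<K, forward
Step 1:
                    M           B
  I              9.11     0.03448
  C             -8.48        8.48
  E            0.6296       8.515
  solve Keq expr → x = 2.827; check Q = 2474

Q₀ = 5.4218e-08; Q < K (proceeds forward)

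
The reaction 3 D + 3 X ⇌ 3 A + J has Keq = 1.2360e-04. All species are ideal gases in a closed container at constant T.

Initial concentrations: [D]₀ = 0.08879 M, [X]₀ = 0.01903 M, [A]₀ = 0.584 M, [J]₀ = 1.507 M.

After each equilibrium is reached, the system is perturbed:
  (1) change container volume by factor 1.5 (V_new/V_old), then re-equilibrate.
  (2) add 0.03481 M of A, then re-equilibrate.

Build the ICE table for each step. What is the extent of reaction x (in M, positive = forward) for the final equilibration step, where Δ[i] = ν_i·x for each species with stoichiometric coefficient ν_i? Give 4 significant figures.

x = -0.01109 M

Q₀ = 6.2222e+07 vs Keq = 1.2360e-04 ⇒ Q>K, reverse
Step 1:
                  D         X         A         J
  init      0.08879   0.01903     0.584     1.507
  Δ          0.5666    0.5666   -0.5666   -0.1889
  eq         0.6554    0.5856   0.01744     1.318
  solve Keq expr → x = -0.1889; check Q = 1.2360e-04
Then change container volume by factor 1.5 (V_new/V_old).
Step 2:
                  D         X         A         J
  init       0.4369    0.3904   0.01162    0.8788
  Δ        0.002636  0.002636 -0.002636 -8.7877e-04
  eq         0.4395     0.393  0.008987    0.8779
  solve Keq expr → x = -8.7877e-04; check Q = 1.2360e-04
Then add 0.03481 M of A.
Step 3:
                  D         X         A         J
  init       0.4395     0.393    0.0438    0.8779
  Δ         0.03327   0.03327  -0.03327  -0.01109
  eq         0.4728    0.4263   0.01053    0.8668
  solve Keq expr → x = -0.01109; check Q = 1.2360e-04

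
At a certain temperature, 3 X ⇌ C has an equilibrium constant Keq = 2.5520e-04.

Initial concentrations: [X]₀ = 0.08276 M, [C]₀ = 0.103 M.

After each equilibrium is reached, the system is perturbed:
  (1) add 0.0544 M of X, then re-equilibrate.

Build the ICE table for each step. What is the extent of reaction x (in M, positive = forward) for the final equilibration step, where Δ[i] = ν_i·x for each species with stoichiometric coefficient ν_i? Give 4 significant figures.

x = 7.3158e-06 M

Q₀ = 181.7 vs Keq = 2.5520e-04 ⇒ Q>K, reverse
Step 1:
                   X          C
  I          0.08276      0.103
  C            0.309     -0.103
  E           0.3917 1.5339e-05
  solve Keq expr → x = -0.103; check Q = 2.5520e-04
Then add 0.0544 M of X.
Step 2:
                   X          C
  I           0.4461 1.5339e-05
  C       -2.1947e-05 7.3158e-06
  E           0.4461 2.2654e-05
  solve Keq expr → x = 7.3158e-06; check Q = 2.5520e-04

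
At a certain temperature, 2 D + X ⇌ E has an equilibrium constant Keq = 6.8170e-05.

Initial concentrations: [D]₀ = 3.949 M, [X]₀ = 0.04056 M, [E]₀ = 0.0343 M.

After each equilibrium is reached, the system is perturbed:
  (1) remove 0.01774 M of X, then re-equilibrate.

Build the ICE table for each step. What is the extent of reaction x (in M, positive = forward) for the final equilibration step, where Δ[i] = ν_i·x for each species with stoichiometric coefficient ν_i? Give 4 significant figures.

Q₀ = 0.05423 vs Keq = 6.8170e-05 ⇒ Q>K, reverse
Step 1:
                    D           X           E
  I             3.949     0.04056      0.0343
  C           0.06844     0.03422    -0.03422
  E             4.017     0.07478  8.2274e-05
  solve Keq expr → x = -0.03422; check Q = 6.8170e-05
Then remove 0.01774 M of X.
Step 2:
                    D           X           E
  I             4.017     0.05704  8.2274e-05
  C        3.8992e-05  1.9496e-05 -1.9496e-05
  E             4.017     0.05706  6.2778e-05
  solve Keq expr → x = -1.9496e-05; check Q = 6.8170e-05

x = -1.9496e-05 M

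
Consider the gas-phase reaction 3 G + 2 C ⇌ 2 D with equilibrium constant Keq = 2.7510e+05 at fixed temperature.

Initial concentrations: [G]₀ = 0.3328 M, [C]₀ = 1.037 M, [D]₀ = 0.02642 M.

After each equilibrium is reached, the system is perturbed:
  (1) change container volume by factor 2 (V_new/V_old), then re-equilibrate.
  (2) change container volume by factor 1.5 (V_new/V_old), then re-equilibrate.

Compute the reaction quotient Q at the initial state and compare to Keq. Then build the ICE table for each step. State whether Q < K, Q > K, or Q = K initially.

Q₀ = 0.01761; Q < K (proceeds forward)

Q₀ = 0.01761 vs Keq = 2.7510e+05 ⇒ Q<K, forward
Step 1:
                  G         C         D
  I          0.3328     1.037   0.02642
  C          -0.326   -0.2173    0.2173
  E         0.00685    0.8197    0.2437
  solve Keq expr → x = 0.1087; check Q = 2.7510e+05
Then change container volume by factor 2 (V_new/V_old).
Step 2:
                  G         C         D
  I        0.003425    0.4098    0.1219
  C        0.003317  0.002212 -0.002212
  E        0.006742    0.4121    0.1196
  solve Keq expr → x = -0.001106; check Q = 2.7510e+05
Then change container volume by factor 1.5 (V_new/V_old).
Step 3:
                  G         C         D
  I        0.004495    0.2747   0.07977
  C        0.002144  0.001429 -0.001429
  E        0.006638    0.2761   0.07834
  solve Keq expr → x = -7.1454e-04; check Q = 2.7510e+05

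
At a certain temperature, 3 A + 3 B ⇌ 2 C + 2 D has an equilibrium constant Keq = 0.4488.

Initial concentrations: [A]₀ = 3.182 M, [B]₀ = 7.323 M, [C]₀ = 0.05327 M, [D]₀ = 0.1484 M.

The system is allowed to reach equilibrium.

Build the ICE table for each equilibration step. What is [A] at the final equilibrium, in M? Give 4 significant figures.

[A]_eq = 0.609 M

Q₀ = 4.9393e-09 vs Keq = 0.4488 ⇒ Q<K, forward
Step 1:
                    A           B           C           D
  Initial       3.182       7.323     0.05327      0.1484
  Change       -2.573      -2.573       1.715       1.715
  Equil         0.609        4.75       1.769       1.864
  solve Keq expr → x = 0.8577; check Q = 0.4488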